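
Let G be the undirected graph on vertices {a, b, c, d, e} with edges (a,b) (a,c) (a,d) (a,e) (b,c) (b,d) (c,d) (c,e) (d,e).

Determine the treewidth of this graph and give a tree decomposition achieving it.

Each bag holds 4 vertices, so the decomposition has width 3, which upper-bounds the treewidth. On the other hand G contains the 4-clique {a, c, d, e}. A clique must lie in a single bag of any decomposition, so no decomposition can have width below 3. Combining the bounds, tw(G) = 3.

Treewidth 3.
Bags: B1 = {a, c, d, e}  B2 = {a, b, c, d}
Tree: B1–B2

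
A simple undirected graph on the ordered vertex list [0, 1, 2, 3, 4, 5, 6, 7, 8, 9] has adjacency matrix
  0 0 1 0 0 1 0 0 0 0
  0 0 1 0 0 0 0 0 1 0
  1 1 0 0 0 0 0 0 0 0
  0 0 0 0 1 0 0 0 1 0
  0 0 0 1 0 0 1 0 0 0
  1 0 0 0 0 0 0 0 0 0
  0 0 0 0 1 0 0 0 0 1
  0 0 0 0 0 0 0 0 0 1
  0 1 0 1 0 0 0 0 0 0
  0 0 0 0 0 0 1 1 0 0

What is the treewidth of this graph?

1

A width-1 tree decomposition is:
Bags: B1 = {0, 5}  B2 = {0, 2}  B3 = {1, 2}  B4 = {1, 8}  B5 = {3, 8}  B6 = {3, 4}  B7 = {4, 6}  B8 = {6, 9}  B9 = {7, 9}
Tree: B1–B2, B2–B3, B3–B4, B4–B5, B5–B6, B6–B7, B7–B8, B8–B9
Each bag holds 2 vertices, so the decomposition has width 1, which upper-bounds the treewidth. G has an edge, so its treewidth is at least 1. Hence tw(G) = 1 exactly.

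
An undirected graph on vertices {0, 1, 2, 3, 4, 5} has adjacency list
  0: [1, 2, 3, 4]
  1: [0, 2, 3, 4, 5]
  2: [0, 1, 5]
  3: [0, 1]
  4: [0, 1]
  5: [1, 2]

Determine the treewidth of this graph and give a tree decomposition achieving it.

Every bag has size at most 3, so the width is 3 − 1 = 2 and tw(G) ≤ 2. On the other hand G contains the 3-clique {0, 1, 2}. A clique must lie in a single bag of any decomposition, so no decomposition can have width below 2. Combining the bounds, tw(G) = 2.

Treewidth 2.
Bags: B1 = {0, 1, 2}  B2 = {0, 1, 4}  B3 = {1, 2, 5}  B4 = {0, 1, 3}
Tree: B1–B2, B1–B3, B2–B4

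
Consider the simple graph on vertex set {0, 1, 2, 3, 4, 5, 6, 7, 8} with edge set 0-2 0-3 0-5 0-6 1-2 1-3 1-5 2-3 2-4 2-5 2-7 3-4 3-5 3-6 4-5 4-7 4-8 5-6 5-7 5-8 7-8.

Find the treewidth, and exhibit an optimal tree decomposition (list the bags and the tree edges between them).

Each bag holds 4 vertices, so the decomposition has width 3, which upper-bounds the treewidth. Conversely, {4, 5, 7, 8} is a clique of size 4, and the vertices of any clique must share a bag in every tree decomposition; so some bag has ≥ 4 vertices and tw(G) ≥ 3. Therefore the treewidth is 3.

Treewidth 3.
One optimal decomposition is:
Bags: B1 = {0, 2, 3, 5}  B2 = {2, 3, 4, 5}  B3 = {2, 4, 5, 7}  B4 = {0, 3, 5, 6}  B5 = {4, 5, 7, 8}  B6 = {1, 2, 3, 5}
Tree: B1–B2, B2–B3, B1–B4, B3–B5, B1–B6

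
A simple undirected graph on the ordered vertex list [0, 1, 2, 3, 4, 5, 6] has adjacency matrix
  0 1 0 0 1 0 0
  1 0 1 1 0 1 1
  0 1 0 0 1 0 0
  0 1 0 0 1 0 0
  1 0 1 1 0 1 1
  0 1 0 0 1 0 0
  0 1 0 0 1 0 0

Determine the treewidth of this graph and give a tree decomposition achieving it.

Treewidth 2.
One such decomposition:
Bags: B1 = {1, 2, 4}  B2 = {1, 4, 6}  B3 = {0, 1, 4}  B4 = {1, 4, 5}  B5 = {1, 3, 4}
Tree: B1–B2, B2–B3, B3–B4, B4–B5

Every bag has size at most 3, so the width is 3 − 1 = 2 and tw(G) ≤ 2. Since 1–2–4–6–1 is a cycle in G, G is not acyclic. Forests are exactly the graphs of treewidth ≤ 1, so tw(G) ≥ 2. Combining the bounds, tw(G) = 2.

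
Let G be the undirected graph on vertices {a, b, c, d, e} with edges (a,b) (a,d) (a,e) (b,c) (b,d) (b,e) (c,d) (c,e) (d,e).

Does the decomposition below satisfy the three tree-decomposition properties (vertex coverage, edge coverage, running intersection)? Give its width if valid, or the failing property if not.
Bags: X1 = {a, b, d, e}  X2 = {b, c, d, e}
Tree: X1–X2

Every vertex of G appears in some bag (union = {a, b, c, d, e}); every edge is covered by a bag; and for each vertex v the set of bags containing v is connected in the bag tree. The decomposition is therefore valid. The largest bag has 4 vertices, so the width is 3.

Yes; width 3.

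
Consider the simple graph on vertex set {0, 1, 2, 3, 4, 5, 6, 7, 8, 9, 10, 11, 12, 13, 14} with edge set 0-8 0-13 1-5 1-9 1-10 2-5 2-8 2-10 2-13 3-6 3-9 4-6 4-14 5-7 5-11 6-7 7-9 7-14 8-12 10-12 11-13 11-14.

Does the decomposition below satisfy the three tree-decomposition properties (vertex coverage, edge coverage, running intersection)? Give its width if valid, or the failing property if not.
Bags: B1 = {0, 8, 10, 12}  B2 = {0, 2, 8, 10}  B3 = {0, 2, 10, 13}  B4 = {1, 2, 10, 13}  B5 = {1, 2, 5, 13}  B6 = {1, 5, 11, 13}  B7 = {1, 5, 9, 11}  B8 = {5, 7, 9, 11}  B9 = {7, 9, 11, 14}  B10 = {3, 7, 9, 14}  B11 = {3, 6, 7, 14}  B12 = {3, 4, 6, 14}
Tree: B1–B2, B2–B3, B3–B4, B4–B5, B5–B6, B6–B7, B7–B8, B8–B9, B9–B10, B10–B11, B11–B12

Yes; width 3.

Every vertex of G appears in some bag (union = {0, 1, 2, 3, 4, 5, 6, 7, 8, 9, 10, 11, 12, 13, 14}); every edge is covered by a bag; and for each vertex v the set of bags containing v is connected in the bag tree. The decomposition is therefore valid. The largest bag has 4 vertices, so the width is 3.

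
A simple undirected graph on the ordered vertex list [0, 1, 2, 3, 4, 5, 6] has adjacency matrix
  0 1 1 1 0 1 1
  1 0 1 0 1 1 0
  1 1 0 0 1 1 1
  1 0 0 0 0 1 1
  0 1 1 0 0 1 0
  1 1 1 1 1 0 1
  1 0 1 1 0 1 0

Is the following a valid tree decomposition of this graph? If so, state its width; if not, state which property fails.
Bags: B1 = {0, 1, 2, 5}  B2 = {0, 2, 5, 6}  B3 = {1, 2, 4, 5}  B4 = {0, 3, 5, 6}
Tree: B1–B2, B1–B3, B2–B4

Vertex coverage: the bags together contain {0, 1, 2, 3, 4, 5, 6}, the full vertex set. Edge coverage: each edge of G has both endpoints in at least one bag. Running intersection: for every vertex, the bags containing it form a connected subtree. All three properties hold, so this is a valid tree decomposition of width max|bag| − 1 = 3, and hence tw(G) ≤ 3.

Yes; width 3.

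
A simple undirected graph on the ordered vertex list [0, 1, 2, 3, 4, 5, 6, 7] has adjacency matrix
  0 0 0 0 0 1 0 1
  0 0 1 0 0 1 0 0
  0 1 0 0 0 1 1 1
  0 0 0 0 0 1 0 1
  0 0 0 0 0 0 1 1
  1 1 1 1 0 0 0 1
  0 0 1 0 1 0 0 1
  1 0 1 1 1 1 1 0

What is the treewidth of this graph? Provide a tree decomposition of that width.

Every bag has size at most 3, so the width is 3 − 1 = 2 and tw(G) ≤ 2. On the other hand G contains the 3-clique {1, 2, 5}. A clique must lie in a single bag of any decomposition, so no decomposition can have width below 2. Therefore the treewidth is 2.

Treewidth 2.
One such decomposition:
Bags: B1 = {0, 5, 7}  B2 = {2, 5, 7}  B3 = {1, 2, 5}  B4 = {2, 6, 7}  B5 = {4, 6, 7}  B6 = {3, 5, 7}
Tree: B1–B2, B2–B3, B2–B4, B4–B5, B2–B6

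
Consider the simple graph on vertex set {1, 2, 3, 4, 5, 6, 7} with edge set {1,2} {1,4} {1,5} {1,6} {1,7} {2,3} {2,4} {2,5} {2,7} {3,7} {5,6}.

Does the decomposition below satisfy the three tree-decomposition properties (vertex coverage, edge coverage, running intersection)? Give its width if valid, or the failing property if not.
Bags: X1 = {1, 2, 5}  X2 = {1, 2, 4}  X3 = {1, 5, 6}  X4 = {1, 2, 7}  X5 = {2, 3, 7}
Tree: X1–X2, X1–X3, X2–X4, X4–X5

Yes; width 2.

Every vertex of G appears in some bag (union = {1, 2, 3, 4, 5, 6, 7}); every edge is covered by a bag; and for each vertex v the set of bags containing v is connected in the bag tree. The decomposition is therefore valid. The largest bag has 3 vertices, so the width is 2.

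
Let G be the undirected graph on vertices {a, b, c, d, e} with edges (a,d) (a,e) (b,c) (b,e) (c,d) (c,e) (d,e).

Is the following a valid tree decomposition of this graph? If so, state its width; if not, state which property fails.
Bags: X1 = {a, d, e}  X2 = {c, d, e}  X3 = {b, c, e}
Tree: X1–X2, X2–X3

Yes; width 2.

Every vertex of G appears in some bag (union = {a, b, c, d, e}); every edge is covered by a bag; and for each vertex v the set of bags containing v is connected in the bag tree. The decomposition is therefore valid. The largest bag has 3 vertices, so the width is 2.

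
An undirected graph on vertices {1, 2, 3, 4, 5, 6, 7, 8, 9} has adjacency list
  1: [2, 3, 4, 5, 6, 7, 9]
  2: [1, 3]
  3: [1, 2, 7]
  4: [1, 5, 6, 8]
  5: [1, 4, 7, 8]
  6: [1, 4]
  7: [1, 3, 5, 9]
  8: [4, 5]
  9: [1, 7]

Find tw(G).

A width-2 tree decomposition is:
Bags: B1 = {1, 4, 5}  B2 = {1, 5, 7}  B3 = {1, 3, 7}  B4 = {4, 5, 8}  B5 = {1, 2, 3}  B6 = {1, 4, 6}  B7 = {1, 7, 9}
Tree: B1–B2, B2–B3, B1–B4, B3–B5, B1–B6, B2–B7
Every bag has size at most 3, so the width is 3 − 1 = 2 and tw(G) ≤ 2. Conversely, {4, 5, 8} is a clique of size 3, and the vertices of any clique must share a bag in every tree decomposition; so some bag has ≥ 3 vertices and tw(G) ≥ 2. Combining the bounds, tw(G) = 2.

2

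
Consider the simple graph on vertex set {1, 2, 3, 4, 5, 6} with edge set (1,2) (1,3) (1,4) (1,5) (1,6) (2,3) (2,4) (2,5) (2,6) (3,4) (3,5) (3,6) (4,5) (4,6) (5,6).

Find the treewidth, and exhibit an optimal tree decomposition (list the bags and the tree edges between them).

With just one bag of size 6, the width is 6 − 1 = 5, so tw(G) ≤ 5. On the other hand G contains the 6-clique {1, 2, 3, 4, 5, 6}. A clique must lie in a single bag of any decomposition, so no decomposition can have width below 5. Combining the bounds, tw(G) = 5.

Treewidth 5.
Bags: B1 = {1, 2, 3, 4, 5, 6}
Tree: (single bag)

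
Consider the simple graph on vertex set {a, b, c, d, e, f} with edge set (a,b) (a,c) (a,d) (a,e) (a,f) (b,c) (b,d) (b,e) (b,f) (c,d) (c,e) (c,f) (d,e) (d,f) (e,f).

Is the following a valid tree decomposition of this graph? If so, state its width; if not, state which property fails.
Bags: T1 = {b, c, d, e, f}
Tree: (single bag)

A tree decomposition must satisfy three properties: every vertex lies in some bag; for every edge, both endpoints lie together in some bag; and for every vertex, the bags containing it form a connected subtree. Here vertex a appears in no bag, so the decomposition is invalid.

No — vertex a appears in no bag.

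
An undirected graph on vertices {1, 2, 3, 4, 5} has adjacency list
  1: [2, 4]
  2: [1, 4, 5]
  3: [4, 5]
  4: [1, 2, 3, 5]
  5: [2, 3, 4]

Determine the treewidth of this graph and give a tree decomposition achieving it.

Every bag has size at most 3, so the width is 3 − 1 = 2 and tw(G) ≤ 2. For the lower bound, the 3 vertices {1, 2, 4} are pairwise adjacent, and any tree decomposition puts a clique entirely inside one bag — forcing width ≥ 2. Combining the bounds, tw(G) = 2.

Treewidth 2.
One optimal decomposition is:
Bags: B1 = {2, 4, 5}  B2 = {1, 2, 4}  B3 = {3, 4, 5}
Tree: B1–B2, B1–B3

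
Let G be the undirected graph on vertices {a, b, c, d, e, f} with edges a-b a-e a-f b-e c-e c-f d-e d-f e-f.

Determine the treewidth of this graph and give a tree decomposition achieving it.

The largest bag has 3 vertices, giving width 2; this decomposition certifies tw(G) ≤ 2. On the other hand G contains the 3-clique {d, e, f}. A clique must lie in a single bag of any decomposition, so no decomposition can have width below 2. Therefore the treewidth is 2.

Treewidth 2.
One such decomposition:
Bags: B1 = {a, e, f}  B2 = {c, e, f}  B3 = {a, b, e}  B4 = {d, e, f}
Tree: B1–B2, B1–B3, B2–B4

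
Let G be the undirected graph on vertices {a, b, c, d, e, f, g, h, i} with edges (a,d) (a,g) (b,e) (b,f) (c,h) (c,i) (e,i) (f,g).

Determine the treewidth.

A width-1 tree decomposition is:
Bags: B1 = {c, h}  B2 = {c, i}  B3 = {e, i}  B4 = {b, e}  B5 = {b, f}  B6 = {f, g}  B7 = {a, g}  B8 = {a, d}
Tree: B1–B2, B2–B3, B3–B4, B4–B5, B5–B6, B6–B7, B7–B8
Every bag has size at most 2, so the width is 2 − 1 = 1 and tw(G) ≤ 1. Since G has at least one edge (e.g. h–c), it is not an edgeless graph, so tw(G) ≥ 1. The upper and lower bounds meet at 1, so that is the treewidth.

1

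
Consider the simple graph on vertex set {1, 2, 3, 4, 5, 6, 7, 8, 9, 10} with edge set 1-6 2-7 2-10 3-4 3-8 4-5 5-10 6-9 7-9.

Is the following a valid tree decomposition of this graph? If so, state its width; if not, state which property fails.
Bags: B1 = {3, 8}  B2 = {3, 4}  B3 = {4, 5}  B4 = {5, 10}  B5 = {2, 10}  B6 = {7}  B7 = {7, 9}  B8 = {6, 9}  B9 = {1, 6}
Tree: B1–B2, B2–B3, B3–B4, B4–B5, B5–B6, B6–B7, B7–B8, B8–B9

No — edge (2,7) lies in no bag.

A tree decomposition must satisfy three properties: every vertex lies in some bag; for every edge, both endpoints lie together in some bag; and for every vertex, the bags containing it form a connected subtree. Here edge (2,7) lies in no bag, so the decomposition is invalid.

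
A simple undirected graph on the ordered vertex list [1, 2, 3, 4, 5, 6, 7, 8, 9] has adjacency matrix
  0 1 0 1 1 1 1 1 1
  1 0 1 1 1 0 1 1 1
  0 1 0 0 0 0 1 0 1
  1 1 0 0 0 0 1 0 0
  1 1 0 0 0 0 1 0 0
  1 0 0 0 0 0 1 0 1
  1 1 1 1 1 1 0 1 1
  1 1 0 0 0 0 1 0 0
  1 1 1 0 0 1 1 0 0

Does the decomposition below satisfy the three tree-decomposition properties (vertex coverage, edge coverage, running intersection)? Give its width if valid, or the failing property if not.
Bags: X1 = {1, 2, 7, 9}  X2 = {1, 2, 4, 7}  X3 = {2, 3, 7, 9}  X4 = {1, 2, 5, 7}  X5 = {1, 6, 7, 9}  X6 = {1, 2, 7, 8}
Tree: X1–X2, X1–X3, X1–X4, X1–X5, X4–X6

Checking the three conditions: (i) the bags cover all of {1, 2, 3, 4, 5, 6, 7, 8, 9}; (ii) for each edge, some bag contains both endpoints; (iii) the bags containing any fixed vertex form a subtree. All hold, so the decomposition is valid with width 4 − 1 = 3.

Yes; width 3.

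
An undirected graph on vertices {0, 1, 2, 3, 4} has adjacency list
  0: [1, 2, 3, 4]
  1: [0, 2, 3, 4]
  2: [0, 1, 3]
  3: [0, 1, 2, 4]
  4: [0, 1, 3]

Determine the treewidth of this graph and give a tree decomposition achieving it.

Treewidth 3.
One optimal decomposition is:
Bags: B1 = {0, 1, 3, 4}  B2 = {0, 1, 2, 3}
Tree: B1–B2

The largest bag has 4 vertices, giving width 3; this decomposition certifies tw(G) ≤ 3. Conversely, {0, 1, 2, 3} is a clique of size 4, and the vertices of any clique must share a bag in every tree decomposition; so some bag has ≥ 4 vertices and tw(G) ≥ 3. Therefore the treewidth is 3.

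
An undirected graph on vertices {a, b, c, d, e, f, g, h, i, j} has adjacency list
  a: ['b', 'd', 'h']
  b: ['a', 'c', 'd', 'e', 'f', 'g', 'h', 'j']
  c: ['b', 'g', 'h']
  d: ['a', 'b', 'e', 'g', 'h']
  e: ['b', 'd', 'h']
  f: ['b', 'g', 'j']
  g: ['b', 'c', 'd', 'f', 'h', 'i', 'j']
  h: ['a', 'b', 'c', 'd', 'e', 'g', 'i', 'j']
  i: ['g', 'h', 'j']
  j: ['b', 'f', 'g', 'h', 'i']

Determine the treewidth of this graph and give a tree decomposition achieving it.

Treewidth 3.
One such decomposition:
Bags: B1 = {b, g, h, j}  B2 = {b, d, g, h}  B3 = {a, b, d, h}  B4 = {b, c, g, h}  B5 = {b, f, g, j}  B6 = {g, h, i, j}  B7 = {b, d, e, h}
Tree: B1–B2, B2–B3, B1–B4, B1–B5, B1–B6, B3–B7

The largest bag has 4 vertices, giving width 3; this decomposition certifies tw(G) ≤ 3. For the lower bound, the 4 vertices {b, d, g, h} are pairwise adjacent, and any tree decomposition puts a clique entirely inside one bag — forcing width ≥ 3. The upper and lower bounds meet at 3, so that is the treewidth.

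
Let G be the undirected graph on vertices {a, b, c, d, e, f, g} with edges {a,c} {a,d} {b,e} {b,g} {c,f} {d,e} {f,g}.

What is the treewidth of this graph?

2

A width-2 tree decomposition is:
Bags: B1 = {b, d, e}  B2 = {b, d, g}  B3 = {d, f, g}  B4 = {c, d, f}  B5 = {a, c, d}
Tree: B1–B2, B2–B3, B3–B4, B4–B5
The largest bag has 3 vertices, giving width 2; this decomposition certifies tw(G) ≤ 2. Since d–e–b–g–f–c–a–d is a cycle in G, G is not acyclic. Forests are exactly the graphs of treewidth ≤ 1, so tw(G) ≥ 2. Combining the bounds, tw(G) = 2.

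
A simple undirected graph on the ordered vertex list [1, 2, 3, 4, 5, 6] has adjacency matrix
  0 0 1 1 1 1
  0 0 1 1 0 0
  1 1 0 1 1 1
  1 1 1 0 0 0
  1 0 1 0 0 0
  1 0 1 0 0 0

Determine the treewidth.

A width-2 tree decomposition is:
Bags: B1 = {1, 3, 4}  B2 = {2, 3, 4}  B3 = {1, 3, 5}  B4 = {1, 3, 6}
Tree: B1–B2, B1–B3, B1–B4
The largest bag has 3 vertices, giving width 2; this decomposition certifies tw(G) ≤ 2. On the other hand G contains the 3-clique {1, 3, 4}. A clique must lie in a single bag of any decomposition, so no decomposition can have width below 2. Hence tw(G) = 2 exactly.

2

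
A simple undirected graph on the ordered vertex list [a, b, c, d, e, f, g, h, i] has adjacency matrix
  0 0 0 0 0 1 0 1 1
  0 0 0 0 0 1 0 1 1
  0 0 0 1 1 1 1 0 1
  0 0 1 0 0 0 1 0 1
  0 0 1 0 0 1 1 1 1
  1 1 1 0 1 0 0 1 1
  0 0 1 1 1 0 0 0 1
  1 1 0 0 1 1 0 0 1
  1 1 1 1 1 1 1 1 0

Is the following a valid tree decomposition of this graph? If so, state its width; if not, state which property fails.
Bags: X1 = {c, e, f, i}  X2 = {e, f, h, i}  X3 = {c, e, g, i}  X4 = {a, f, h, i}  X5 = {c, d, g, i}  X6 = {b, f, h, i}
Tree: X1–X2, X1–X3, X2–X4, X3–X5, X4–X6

Yes; width 3.

Every vertex of G appears in some bag (union = {a, b, c, d, e, f, g, h, i}); every edge is covered by a bag; and for each vertex v the set of bags containing v is connected in the bag tree. The decomposition is therefore valid. The largest bag has 4 vertices, so the width is 3.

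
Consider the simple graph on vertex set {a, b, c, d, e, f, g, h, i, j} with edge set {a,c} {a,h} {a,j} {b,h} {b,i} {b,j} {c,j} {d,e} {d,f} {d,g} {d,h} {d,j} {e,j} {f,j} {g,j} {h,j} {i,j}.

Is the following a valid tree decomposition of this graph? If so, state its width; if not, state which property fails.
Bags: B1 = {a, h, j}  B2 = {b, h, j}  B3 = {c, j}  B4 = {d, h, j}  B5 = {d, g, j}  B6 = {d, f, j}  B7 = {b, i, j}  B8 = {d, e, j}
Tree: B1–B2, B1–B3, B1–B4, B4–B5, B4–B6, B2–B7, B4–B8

A tree decomposition must satisfy three properties: every vertex lies in some bag; for every edge, both endpoints lie together in some bag; and for every vertex, the bags containing it form a connected subtree. Here edge (a,c) lies in no bag, so the decomposition is invalid.

No — edge (a,c) lies in no bag.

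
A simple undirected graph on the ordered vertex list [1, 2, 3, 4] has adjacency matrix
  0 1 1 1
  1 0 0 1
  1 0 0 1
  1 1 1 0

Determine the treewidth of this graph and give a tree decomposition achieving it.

Every bag has size at most 3, so the width is 3 − 1 = 2 and tw(G) ≤ 2. On the other hand G contains the 3-clique {1, 2, 4}. A clique must lie in a single bag of any decomposition, so no decomposition can have width below 2. Combining the bounds, tw(G) = 2.

Treewidth 2.
Bags: B1 = {1, 2, 4}  B2 = {1, 3, 4}
Tree: B1–B2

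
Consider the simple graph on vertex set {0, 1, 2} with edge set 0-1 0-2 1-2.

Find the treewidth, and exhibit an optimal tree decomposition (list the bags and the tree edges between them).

Treewidth 2.
Bags: B1 = {0, 1, 2}
Tree: (single bag)

With just one bag of size 3, the width is 3 − 1 = 2, so tw(G) ≤ 2. For the lower bound, the 3 vertices {0, 1, 2} are pairwise adjacent, and any tree decomposition puts a clique entirely inside one bag — forcing width ≥ 2. The upper and lower bounds meet at 2, so that is the treewidth.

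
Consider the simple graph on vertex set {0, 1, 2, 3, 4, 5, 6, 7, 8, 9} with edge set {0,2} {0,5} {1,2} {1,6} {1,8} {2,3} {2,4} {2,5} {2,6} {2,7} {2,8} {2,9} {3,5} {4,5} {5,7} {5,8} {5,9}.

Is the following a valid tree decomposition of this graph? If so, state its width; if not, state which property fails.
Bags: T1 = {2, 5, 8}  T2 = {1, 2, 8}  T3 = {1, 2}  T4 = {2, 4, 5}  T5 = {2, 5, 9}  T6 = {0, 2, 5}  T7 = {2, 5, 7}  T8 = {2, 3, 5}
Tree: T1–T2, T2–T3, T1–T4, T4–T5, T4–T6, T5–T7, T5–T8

A tree decomposition must satisfy three properties: every vertex lies in some bag; for every edge, both endpoints lie together in some bag; and for every vertex, the bags containing it form a connected subtree. Here vertex 6 appears in no bag, so the decomposition is invalid.

No — vertex 6 appears in no bag.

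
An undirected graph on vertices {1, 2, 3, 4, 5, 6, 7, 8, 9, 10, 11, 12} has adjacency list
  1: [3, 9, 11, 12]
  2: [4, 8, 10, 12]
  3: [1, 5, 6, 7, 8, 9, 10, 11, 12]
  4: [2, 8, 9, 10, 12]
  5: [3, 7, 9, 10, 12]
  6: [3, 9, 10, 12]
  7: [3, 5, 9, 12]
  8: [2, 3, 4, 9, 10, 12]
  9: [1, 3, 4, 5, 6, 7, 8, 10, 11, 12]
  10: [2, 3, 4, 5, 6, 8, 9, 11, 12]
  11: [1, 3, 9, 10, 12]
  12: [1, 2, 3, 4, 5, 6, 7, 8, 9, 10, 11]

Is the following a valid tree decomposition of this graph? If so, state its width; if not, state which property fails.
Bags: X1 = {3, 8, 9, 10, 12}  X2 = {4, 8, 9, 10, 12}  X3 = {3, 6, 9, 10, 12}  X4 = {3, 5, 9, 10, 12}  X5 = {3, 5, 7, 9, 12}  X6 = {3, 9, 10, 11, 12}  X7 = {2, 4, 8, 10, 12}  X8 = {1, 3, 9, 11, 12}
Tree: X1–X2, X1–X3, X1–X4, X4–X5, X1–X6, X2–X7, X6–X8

Checking the three conditions: (i) the bags cover all of {1, 2, 3, 4, 5, 6, 7, 8, 9, 10, 11, 12}; (ii) for each edge, some bag contains both endpoints; (iii) the bags containing any fixed vertex form a subtree. All hold, so the decomposition is valid with width 5 − 1 = 4.

Yes; width 4.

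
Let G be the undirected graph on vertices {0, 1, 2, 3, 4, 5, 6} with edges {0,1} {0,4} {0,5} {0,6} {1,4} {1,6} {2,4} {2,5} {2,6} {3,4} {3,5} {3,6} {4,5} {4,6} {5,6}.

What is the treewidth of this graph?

3

A width-3 tree decomposition is:
Bags: B1 = {0, 1, 4, 6}  B2 = {0, 4, 5, 6}  B3 = {2, 4, 5, 6}  B4 = {3, 4, 5, 6}
Tree: B1–B2, B2–B3, B3–B4
Each bag holds 4 vertices, so the decomposition has width 3, which upper-bounds the treewidth. For the lower bound, the 4 vertices {0, 1, 4, 6} are pairwise adjacent, and any tree decomposition puts a clique entirely inside one bag — forcing width ≥ 3. Therefore the treewidth is 3.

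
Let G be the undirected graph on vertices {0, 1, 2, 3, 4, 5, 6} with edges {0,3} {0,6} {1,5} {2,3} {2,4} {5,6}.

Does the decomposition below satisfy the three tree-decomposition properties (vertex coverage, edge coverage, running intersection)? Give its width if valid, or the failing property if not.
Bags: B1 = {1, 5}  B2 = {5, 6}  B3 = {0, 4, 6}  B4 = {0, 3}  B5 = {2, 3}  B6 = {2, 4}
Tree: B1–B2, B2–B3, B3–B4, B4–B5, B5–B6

A tree decomposition must satisfy three properties: every vertex lies in some bag; for every edge, both endpoints lie together in some bag; and for every vertex, the bags containing it form a connected subtree. Here bags containing vertex 4 are not connected in the tree, so the decomposition is invalid.

No — bags containing vertex 4 are not connected in the tree.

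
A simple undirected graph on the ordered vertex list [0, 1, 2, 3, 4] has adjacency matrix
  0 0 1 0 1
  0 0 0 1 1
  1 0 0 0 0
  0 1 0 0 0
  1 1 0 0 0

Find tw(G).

A width-1 tree decomposition is:
Bags: B1 = {0, 2}  B2 = {0, 4}  B3 = {1, 4}  B4 = {1, 3}
Tree: B1–B2, B2–B3, B3–B4
The largest bag has 2 vertices, giving width 1; this decomposition certifies tw(G) ≤ 1. Since G has at least one edge (e.g. 2–0), it is not an edgeless graph, so tw(G) ≥ 1. Combining the bounds, tw(G) = 1.

1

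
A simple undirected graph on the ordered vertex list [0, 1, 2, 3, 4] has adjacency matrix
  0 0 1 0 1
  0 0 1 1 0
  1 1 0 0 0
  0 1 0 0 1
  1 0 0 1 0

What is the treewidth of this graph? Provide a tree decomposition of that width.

Every bag has size at most 3, so the width is 3 − 1 = 2 and tw(G) ≤ 2. Since 4–0–2–1–3–4 is a cycle in G, G is not acyclic. Forests are exactly the graphs of treewidth ≤ 1, so tw(G) ≥ 2. Combining the bounds, tw(G) = 2.

Treewidth 2.
One optimal decomposition is:
Bags: B1 = {0, 2, 4}  B2 = {1, 2, 4}  B3 = {1, 3, 4}
Tree: B1–B2, B2–B3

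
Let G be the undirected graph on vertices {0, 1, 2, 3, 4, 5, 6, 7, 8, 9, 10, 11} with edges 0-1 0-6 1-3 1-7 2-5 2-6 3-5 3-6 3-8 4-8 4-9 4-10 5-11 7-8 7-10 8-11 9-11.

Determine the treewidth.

A width-3 tree decomposition is:
Bags: B1 = {0, 1, 2, 6}  B2 = {1, 2, 3, 6}  B3 = {1, 2, 3, 5}  B4 = {1, 3, 5, 7}  B5 = {3, 5, 7, 8}  B6 = {5, 7, 8, 11}  B7 = {7, 8, 10, 11}  B8 = {4, 8, 10, 11}  B9 = {4, 9, 10, 11}
Tree: B1–B2, B2–B3, B3–B4, B4–B5, B5–B6, B6–B7, B7–B8, B8–B9
Each bag holds 4 vertices, so the decomposition has width 3, which upper-bounds the treewidth. For the lower bound: the 4 vertex sets {0,2,6}, {1}, {3}, {5,7,8,11} are disjoint, each induces a connected subgraph, and every pair is joined by at least one edge of G. Contracting each set to a single vertex therefore yields K_{4} as a minor, and since treewidth is minor-monotone, tw(G) ≥ tw(K_{4}) = 3. Therefore the treewidth is 3.

3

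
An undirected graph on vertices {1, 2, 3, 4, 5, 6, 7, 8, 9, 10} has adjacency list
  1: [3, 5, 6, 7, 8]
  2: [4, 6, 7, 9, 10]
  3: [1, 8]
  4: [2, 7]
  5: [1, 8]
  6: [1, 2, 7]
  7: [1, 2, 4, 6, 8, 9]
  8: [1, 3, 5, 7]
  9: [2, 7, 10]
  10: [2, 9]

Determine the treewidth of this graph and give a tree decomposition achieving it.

Each bag holds 3 vertices, so the decomposition has width 2, which upper-bounds the treewidth. Conversely, {2, 9, 10} is a clique of size 3, and the vertices of any clique must share a bag in every tree decomposition; so some bag has ≥ 3 vertices and tw(G) ≥ 2. Combining the bounds, tw(G) = 2.

Treewidth 2.
One such decomposition:
Bags: B1 = {1, 6, 7}  B2 = {2, 6, 7}  B3 = {2, 4, 7}  B4 = {2, 7, 9}  B5 = {2, 9, 10}  B6 = {1, 7, 8}  B7 = {1, 3, 8}  B8 = {1, 5, 8}
Tree: B1–B2, B2–B3, B3–B4, B4–B5, B1–B6, B6–B7, B6–B8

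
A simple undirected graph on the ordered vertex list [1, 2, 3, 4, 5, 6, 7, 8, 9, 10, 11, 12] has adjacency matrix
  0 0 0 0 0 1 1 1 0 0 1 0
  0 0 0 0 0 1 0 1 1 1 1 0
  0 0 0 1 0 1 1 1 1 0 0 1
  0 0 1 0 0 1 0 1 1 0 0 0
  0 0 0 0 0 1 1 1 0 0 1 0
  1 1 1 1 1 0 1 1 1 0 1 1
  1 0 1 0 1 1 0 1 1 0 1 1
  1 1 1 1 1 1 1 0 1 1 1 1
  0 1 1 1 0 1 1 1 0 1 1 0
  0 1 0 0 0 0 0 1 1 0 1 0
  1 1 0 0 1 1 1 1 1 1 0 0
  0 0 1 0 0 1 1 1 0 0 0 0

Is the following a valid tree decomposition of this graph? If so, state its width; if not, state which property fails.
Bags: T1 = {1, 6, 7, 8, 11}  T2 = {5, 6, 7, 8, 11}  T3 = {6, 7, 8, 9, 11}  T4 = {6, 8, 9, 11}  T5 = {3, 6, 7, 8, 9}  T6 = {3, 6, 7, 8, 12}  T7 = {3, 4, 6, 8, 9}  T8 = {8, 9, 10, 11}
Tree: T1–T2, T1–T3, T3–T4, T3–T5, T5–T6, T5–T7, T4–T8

A tree decomposition must satisfy three properties: every vertex lies in some bag; for every edge, both endpoints lie together in some bag; and for every vertex, the bags containing it form a connected subtree. Here vertex 2 appears in no bag, so the decomposition is invalid.

No — vertex 2 appears in no bag.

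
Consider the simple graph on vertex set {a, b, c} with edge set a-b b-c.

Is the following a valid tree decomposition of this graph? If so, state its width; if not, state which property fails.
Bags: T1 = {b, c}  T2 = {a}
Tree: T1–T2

A tree decomposition must satisfy three properties: every vertex lies in some bag; for every edge, both endpoints lie together in some bag; and for every vertex, the bags containing it form a connected subtree. Here edge (b,a) lies in no bag, so the decomposition is invalid.

No — edge (b,a) lies in no bag.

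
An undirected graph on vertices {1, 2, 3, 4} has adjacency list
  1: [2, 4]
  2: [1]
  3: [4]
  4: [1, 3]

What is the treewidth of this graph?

A width-1 tree decomposition is:
Bags: B1 = {3, 4}  B2 = {1, 4}  B3 = {1, 2}
Tree: B1–B2, B2–B3
Every bag has size at most 2, so the width is 2 − 1 = 1 and tw(G) ≤ 1. Any graph with an edge has treewidth ≥ 1, and G has the edge 3–4. Therefore the treewidth is 1.

1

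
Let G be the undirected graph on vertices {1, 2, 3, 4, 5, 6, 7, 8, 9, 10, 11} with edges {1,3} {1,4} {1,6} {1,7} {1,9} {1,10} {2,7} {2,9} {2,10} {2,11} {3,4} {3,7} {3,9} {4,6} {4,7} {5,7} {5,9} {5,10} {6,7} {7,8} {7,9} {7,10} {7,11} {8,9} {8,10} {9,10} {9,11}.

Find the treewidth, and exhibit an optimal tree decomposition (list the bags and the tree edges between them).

Treewidth 3.
Bags: B1 = {1, 3, 7, 9}  B2 = {1, 3, 4, 7}  B3 = {1, 7, 9, 10}  B4 = {2, 7, 9, 10}  B5 = {7, 8, 9, 10}  B6 = {2, 7, 9, 11}  B7 = {1, 4, 6, 7}  B8 = {5, 7, 9, 10}
Tree: B1–B2, B1–B3, B3–B4, B3–B5, B4–B6, B2–B7, B3–B8

Each bag holds 4 vertices, so the decomposition has width 3, which upper-bounds the treewidth. On the other hand G contains the 4-clique {2, 7, 9, 11}. A clique must lie in a single bag of any decomposition, so no decomposition can have width below 3. Therefore the treewidth is 3.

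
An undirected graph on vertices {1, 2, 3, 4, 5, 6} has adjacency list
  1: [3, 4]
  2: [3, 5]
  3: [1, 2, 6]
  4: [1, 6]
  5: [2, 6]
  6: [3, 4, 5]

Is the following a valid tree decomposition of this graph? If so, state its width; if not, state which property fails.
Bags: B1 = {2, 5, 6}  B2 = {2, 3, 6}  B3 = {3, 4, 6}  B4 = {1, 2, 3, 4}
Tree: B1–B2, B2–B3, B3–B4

A tree decomposition must satisfy three properties: every vertex lies in some bag; for every edge, both endpoints lie together in some bag; and for every vertex, the bags containing it form a connected subtree. Here bags containing vertex 2 are not connected in the tree, so the decomposition is invalid.

No — bags containing vertex 2 are not connected in the tree.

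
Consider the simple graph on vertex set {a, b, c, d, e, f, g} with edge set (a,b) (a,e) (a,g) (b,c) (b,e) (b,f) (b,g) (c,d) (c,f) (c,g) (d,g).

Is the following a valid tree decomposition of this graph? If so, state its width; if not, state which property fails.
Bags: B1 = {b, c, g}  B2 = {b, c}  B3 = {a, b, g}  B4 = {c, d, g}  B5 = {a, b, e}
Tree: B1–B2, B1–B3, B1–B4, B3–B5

A tree decomposition must satisfy three properties: every vertex lies in some bag; for every edge, both endpoints lie together in some bag; and for every vertex, the bags containing it form a connected subtree. Here vertex f appears in no bag, so the decomposition is invalid.

No — vertex f appears in no bag.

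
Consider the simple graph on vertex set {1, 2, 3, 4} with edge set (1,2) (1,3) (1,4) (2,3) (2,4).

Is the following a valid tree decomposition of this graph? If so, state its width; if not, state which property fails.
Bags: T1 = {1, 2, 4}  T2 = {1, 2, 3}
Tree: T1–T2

Yes; width 2.

Vertex coverage: the bags together contain {1, 2, 3, 4}, the full vertex set. Edge coverage: each edge of G has both endpoints in at least one bag. Running intersection: for every vertex, the bags containing it form a connected subtree. All three properties hold, so this is a valid tree decomposition of width max|bag| − 1 = 2, and hence tw(G) ≤ 2.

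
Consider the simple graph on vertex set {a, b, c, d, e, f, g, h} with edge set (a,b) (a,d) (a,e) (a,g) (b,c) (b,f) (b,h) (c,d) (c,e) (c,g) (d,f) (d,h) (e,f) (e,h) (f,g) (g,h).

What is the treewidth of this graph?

A width-4 tree decomposition is:
Bags: B1 = {a, b, c, f, h}  B2 = {a, c, d, f, h}  B3 = {a, c, f, g, h}  B4 = {a, c, e, f, h}
Tree: B1–B2, B2–B3, B3–B4
The largest bag has 5 vertices, giving width 4; this decomposition certifies tw(G) ≤ 4. For the lower bound: the 5 vertex sets {b,f}, {d,h}, {a,g}, {c}, {e} are disjoint, each induces a connected subgraph, and every pair is joined by at least one edge of G. Contracting each set to a single vertex therefore yields K_{5} as a minor, and since treewidth is minor-monotone, tw(G) ≥ tw(K_{5}) = 4. The upper and lower bounds meet at 4, so that is the treewidth.

4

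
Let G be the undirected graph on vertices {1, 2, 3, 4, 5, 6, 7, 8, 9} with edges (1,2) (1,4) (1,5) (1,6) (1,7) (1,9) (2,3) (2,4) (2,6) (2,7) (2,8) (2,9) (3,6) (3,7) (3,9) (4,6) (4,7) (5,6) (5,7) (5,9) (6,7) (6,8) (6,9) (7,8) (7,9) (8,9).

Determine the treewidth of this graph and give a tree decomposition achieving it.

Treewidth 4.
Bags: B1 = {1, 2, 4, 6, 7}  B2 = {1, 2, 6, 7, 9}  B3 = {1, 5, 6, 7, 9}  B4 = {2, 6, 7, 8, 9}  B5 = {2, 3, 6, 7, 9}
Tree: B1–B2, B2–B3, B2–B4, B4–B5

The largest bag has 5 vertices, giving width 4; this decomposition certifies tw(G) ≤ 4. On the other hand G contains the 5-clique {2, 6, 7, 8, 9}. A clique must lie in a single bag of any decomposition, so no decomposition can have width below 4. The upper and lower bounds meet at 4, so that is the treewidth.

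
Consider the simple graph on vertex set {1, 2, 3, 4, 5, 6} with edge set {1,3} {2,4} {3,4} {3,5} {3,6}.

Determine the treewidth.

1

A width-1 tree decomposition is:
Bags: B1 = {3, 4}  B2 = {1, 3}  B3 = {3, 6}  B4 = {3, 5}  B5 = {2, 4}
Tree: B1–B2, B1–B3, B1–B4, B1–B5
The largest bag has 2 vertices, giving width 1; this decomposition certifies tw(G) ≤ 1. G has an edge, so its treewidth is at least 1. The upper and lower bounds meet at 1, so that is the treewidth.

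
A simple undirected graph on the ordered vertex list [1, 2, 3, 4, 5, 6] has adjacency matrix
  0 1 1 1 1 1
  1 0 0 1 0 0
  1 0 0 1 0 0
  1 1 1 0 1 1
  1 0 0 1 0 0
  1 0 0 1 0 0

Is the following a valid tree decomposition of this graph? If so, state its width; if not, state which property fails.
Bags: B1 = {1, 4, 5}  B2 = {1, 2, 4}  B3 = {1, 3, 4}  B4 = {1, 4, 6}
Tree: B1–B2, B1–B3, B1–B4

Yes; width 2.

Checking the three conditions: (i) the bags cover all of {1, 2, 3, 4, 5, 6}; (ii) for each edge, some bag contains both endpoints; (iii) the bags containing any fixed vertex form a subtree. All hold, so the decomposition is valid with width 3 − 1 = 2.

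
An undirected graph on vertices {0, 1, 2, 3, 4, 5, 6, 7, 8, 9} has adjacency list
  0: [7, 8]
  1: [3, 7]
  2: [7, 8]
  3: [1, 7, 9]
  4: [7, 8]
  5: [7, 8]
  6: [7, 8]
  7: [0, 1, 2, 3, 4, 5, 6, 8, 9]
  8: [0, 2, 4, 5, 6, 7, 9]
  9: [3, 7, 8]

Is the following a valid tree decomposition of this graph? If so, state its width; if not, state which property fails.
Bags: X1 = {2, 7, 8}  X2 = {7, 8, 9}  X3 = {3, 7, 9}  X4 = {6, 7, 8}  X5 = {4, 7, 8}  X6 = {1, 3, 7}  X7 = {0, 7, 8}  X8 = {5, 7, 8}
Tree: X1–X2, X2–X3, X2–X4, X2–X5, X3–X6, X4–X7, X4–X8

Checking the three conditions: (i) the bags cover all of {0, 1, 2, 3, 4, 5, 6, 7, 8, 9}; (ii) for each edge, some bag contains both endpoints; (iii) the bags containing any fixed vertex form a subtree. All hold, so the decomposition is valid with width 3 − 1 = 2.

Yes; width 2.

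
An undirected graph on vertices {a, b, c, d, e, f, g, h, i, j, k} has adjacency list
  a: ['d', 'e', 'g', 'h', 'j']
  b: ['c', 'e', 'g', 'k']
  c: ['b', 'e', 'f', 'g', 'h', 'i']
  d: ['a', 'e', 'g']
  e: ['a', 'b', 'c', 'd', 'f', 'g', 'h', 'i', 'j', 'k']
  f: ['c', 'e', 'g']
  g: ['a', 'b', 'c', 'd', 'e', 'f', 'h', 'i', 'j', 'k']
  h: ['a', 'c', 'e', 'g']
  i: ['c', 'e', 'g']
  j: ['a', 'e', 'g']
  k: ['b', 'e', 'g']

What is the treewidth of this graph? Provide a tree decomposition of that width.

Every bag has size at most 4, so the width is 4 − 1 = 3 and tw(G) ≤ 3. For the lower bound, the 4 vertices {a, d, e, g} are pairwise adjacent, and any tree decomposition puts a clique entirely inside one bag — forcing width ≥ 3. The upper and lower bounds meet at 3, so that is the treewidth.

Treewidth 3.
Bags: B1 = {c, e, f, g}  B2 = {c, e, g, h}  B3 = {a, e, g, h}  B4 = {b, c, e, g}  B5 = {c, e, g, i}  B6 = {a, e, g, j}  B7 = {b, e, g, k}  B8 = {a, d, e, g}
Tree: B1–B2, B2–B3, B2–B4, B1–B5, B3–B6, B4–B7, B6–B8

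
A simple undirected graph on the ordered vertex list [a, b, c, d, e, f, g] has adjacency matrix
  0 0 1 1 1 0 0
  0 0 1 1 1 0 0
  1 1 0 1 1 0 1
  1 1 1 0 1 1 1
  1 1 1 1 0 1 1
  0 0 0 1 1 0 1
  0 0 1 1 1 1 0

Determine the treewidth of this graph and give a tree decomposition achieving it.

Treewidth 3.
One such decomposition:
Bags: B1 = {c, d, e, g}  B2 = {d, e, f, g}  B3 = {b, c, d, e}  B4 = {a, c, d, e}
Tree: B1–B2, B1–B3, B3–B4

Every bag has size at most 4, so the width is 4 − 1 = 3 and tw(G) ≤ 3. Conversely, {c, d, e, g} is a clique of size 4, and the vertices of any clique must share a bag in every tree decomposition; so some bag has ≥ 4 vertices and tw(G) ≥ 3. Hence tw(G) = 3 exactly.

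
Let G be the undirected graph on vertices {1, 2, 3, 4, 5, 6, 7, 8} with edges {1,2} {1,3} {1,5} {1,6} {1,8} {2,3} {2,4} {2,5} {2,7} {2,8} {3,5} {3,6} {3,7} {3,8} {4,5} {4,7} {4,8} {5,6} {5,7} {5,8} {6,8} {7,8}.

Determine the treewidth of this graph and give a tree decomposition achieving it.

Treewidth 4.
One such decomposition:
Bags: B1 = {2, 3, 5, 7, 8}  B2 = {1, 2, 3, 5, 8}  B3 = {1, 3, 5, 6, 8}  B4 = {2, 4, 5, 7, 8}
Tree: B1–B2, B2–B3, B1–B4

Each bag holds 5 vertices, so the decomposition has width 4, which upper-bounds the treewidth. For the lower bound, the 5 vertices {1, 2, 3, 5, 8} are pairwise adjacent, and any tree decomposition puts a clique entirely inside one bag — forcing width ≥ 4. The upper and lower bounds meet at 4, so that is the treewidth.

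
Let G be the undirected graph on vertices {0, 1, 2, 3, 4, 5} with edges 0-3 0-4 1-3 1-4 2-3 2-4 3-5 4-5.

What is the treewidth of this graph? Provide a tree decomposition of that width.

Treewidth 2.
Bags: B1 = {2, 3, 4}  B2 = {3, 4, 5}  B3 = {0, 3, 4}  B4 = {1, 3, 4}
Tree: B1–B2, B2–B3, B3–B4

Each bag holds 3 vertices, so the decomposition has width 2, which upper-bounds the treewidth. The edges 3–2–4–5–3 form a cycle, so G is not a tree and its treewidth is at least 2. Hence tw(G) = 2 exactly.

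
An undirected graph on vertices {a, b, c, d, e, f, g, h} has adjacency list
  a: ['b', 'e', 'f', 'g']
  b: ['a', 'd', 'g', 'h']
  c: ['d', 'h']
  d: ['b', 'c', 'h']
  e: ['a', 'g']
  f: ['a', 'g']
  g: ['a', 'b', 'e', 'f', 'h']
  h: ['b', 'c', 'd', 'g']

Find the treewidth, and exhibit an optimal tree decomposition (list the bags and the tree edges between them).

Each bag holds 3 vertices, so the decomposition has width 2, which upper-bounds the treewidth. Conversely, {c, d, h} is a clique of size 3, and the vertices of any clique must share a bag in every tree decomposition; so some bag has ≥ 3 vertices and tw(G) ≥ 2. The upper and lower bounds meet at 2, so that is the treewidth.

Treewidth 2.
Bags: B1 = {a, b, g}  B2 = {b, g, h}  B3 = {b, d, h}  B4 = {a, f, g}  B5 = {c, d, h}  B6 = {a, e, g}
Tree: B1–B2, B2–B3, B1–B4, B3–B5, B1–B6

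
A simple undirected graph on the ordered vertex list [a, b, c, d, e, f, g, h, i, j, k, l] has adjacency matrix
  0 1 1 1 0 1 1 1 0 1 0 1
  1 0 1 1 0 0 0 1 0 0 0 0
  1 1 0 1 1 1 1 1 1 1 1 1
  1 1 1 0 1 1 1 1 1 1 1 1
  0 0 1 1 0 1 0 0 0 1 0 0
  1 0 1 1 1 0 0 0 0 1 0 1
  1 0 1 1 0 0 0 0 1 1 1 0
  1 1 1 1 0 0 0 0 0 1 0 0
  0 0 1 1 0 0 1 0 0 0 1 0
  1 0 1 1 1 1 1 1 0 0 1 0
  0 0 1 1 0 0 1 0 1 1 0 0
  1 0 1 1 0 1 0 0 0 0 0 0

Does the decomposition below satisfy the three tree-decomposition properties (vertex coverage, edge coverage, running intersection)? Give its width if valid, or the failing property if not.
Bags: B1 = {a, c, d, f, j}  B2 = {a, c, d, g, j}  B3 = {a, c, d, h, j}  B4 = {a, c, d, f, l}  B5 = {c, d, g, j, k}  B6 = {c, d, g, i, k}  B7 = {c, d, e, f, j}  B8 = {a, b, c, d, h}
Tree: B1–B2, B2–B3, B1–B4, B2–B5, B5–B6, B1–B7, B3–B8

Checking the three conditions: (i) the bags cover all of {a, b, c, d, e, f, g, h, i, j, k, l}; (ii) for each edge, some bag contains both endpoints; (iii) the bags containing any fixed vertex form a subtree. All hold, so the decomposition is valid with width 5 − 1 = 4.

Yes; width 4.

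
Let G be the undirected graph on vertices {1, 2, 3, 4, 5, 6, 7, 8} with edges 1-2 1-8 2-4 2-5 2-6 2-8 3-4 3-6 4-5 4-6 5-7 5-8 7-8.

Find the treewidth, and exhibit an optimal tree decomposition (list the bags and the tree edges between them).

Treewidth 2.
One such decomposition:
Bags: B1 = {2, 4, 5}  B2 = {2, 5, 8}  B3 = {2, 4, 6}  B4 = {1, 2, 8}  B5 = {5, 7, 8}  B6 = {3, 4, 6}
Tree: B1–B2, B1–B3, B2–B4, B2–B5, B3–B6

Every bag has size at most 3, so the width is 3 − 1 = 2 and tw(G) ≤ 2. Conversely, {1, 2, 8} is a clique of size 3, and the vertices of any clique must share a bag in every tree decomposition; so some bag has ≥ 3 vertices and tw(G) ≥ 2. Therefore the treewidth is 2.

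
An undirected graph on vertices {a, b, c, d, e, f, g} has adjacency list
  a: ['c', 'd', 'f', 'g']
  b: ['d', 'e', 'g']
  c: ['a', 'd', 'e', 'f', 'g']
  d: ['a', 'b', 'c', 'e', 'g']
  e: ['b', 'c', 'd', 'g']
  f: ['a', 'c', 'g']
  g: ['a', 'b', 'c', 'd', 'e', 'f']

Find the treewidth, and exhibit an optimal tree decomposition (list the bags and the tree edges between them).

Treewidth 3.
One optimal decomposition is:
Bags: B1 = {c, d, e, g}  B2 = {b, d, e, g}  B3 = {a, c, d, g}  B4 = {a, c, f, g}
Tree: B1–B2, B1–B3, B3–B4

The largest bag has 4 vertices, giving width 3; this decomposition certifies tw(G) ≤ 3. Conversely, {c, d, e, g} is a clique of size 4, and the vertices of any clique must share a bag in every tree decomposition; so some bag has ≥ 4 vertices and tw(G) ≥ 3. Hence tw(G) = 3 exactly.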